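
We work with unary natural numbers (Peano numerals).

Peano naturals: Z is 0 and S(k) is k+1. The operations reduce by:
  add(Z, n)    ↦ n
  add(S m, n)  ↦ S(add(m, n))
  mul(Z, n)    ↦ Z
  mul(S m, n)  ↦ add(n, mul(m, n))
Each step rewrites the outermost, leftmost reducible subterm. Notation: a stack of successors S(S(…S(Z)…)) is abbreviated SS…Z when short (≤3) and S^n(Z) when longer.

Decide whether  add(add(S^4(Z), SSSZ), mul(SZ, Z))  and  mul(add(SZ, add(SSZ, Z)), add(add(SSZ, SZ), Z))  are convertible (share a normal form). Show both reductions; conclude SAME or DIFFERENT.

Answer: DIFFERENT — A ⇓ S^7(Z), B ⇓ S^9(Z)

Working:
Term A:
  start: add(add(S^4(Z), SSSZ), mul(SZ, Z))
  step 1: add(S(add(SSSZ, SSSZ)), mul(SZ, Z))
  step 2: S(add(add(SSSZ, SSSZ), mul(SZ, Z)))
  step 3: S(add(S(add(SSZ, SSSZ)), mul(SZ, Z)))
  step 4: S(S(add(add(SSZ, SSSZ), mul(SZ, Z))))
  step 5: S(S(add(S(add(SZ, SSSZ)), mul(SZ, Z))))
  step 6: S(S(S(add(add(SZ, SSSZ), mul(SZ, Z)))))
  step 7: S(S(S(add(S(add(Z, SSSZ)), mul(SZ, Z)))))
  step 8: S(S(S(S(add(add(Z, SSSZ), mul(SZ, Z))))))
  step 9: S(S(S(S(add(SSSZ, mul(SZ, Z))))))
  step 10: S(S(S(S(S(add(SSZ, mul(SZ, Z)))))))
  step 11: S(S(S(S(S(S(add(SZ, mul(SZ, Z))))))))
  step 12: S(S(S(S(S(S(S(add(Z, mul(SZ, Z)))))))))
  step 13: S(S(S(S(S(S(S(mul(SZ, Z))))))))
  step 14: S(S(S(S(S(S(S(add(Z, mul(Z, Z)))))))))
  step 15: S(S(S(S(S(S(S(mul(Z, Z))))))))
  step 16: S^7(Z)

Term B:
  start: mul(add(SZ, add(SSZ, Z)), add(add(SSZ, SZ), Z))
  step 1: mul(S(add(Z, add(SSZ, Z))), add(add(SSZ, SZ), Z))
  step 2: add(add(add(SSZ, SZ), Z), mul(add(Z, add(SSZ, Z)), add(add(SSZ, SZ), Z)))
  step 3: add(add(S(add(SZ, SZ)), Z), mul(add(Z, add(SSZ, Z)), add(add(SSZ, SZ), Z)))
  step 4: add(S(add(add(SZ, SZ), Z)), mul(add(Z, add(SSZ, Z)), add(add(SSZ, SZ), Z)))
  step 5: S(add(add(add(SZ, SZ), Z), mul(add(Z, add(SSZ, Z)), add(add(SSZ, SZ), Z))))
  step 6: S(add(add(S(add(Z, SZ)), Z), mul(add(Z, add(SSZ, Z)), add(add(SSZ, SZ), Z))))
  step 7: S(add(S(add(add(Z, SZ), Z)), mul(add(Z, add(SSZ, Z)), add(add(SSZ, SZ), Z))))
  step 8: S(S(add(add(add(Z, SZ), Z), mul(add(Z, add(SSZ, Z)), add(add(SSZ, SZ), Z)))))
  step 9: S(S(add(add(SZ, Z), mul(add(Z, add(SSZ, Z)), add(add(SSZ, SZ), Z)))))
  step 10: S(S(add(S(add(Z, Z)), mul(add(Z, add(SSZ, Z)), add(add(SSZ, SZ), Z)))))
  step 11: S(S(S(add(add(Z, Z), mul(add(Z, add(SSZ, Z)), add(add(SSZ, SZ), Z))))))
  step 12: S(S(S(add(Z, mul(add(Z, add(SSZ, Z)), add(add(SSZ, SZ), Z))))))
  step 13: S(S(S(mul(add(Z, add(SSZ, Z)), add(add(SSZ, SZ), Z)))))
  step 14: S(S(S(mul(add(SSZ, Z), add(add(SSZ, SZ), Z)))))
  step 15: S(S(S(mul(S(add(SZ, Z)), add(add(SSZ, SZ), Z)))))
  step 16: S(S(S(add(add(add(SSZ, SZ), Z), mul(add(SZ, Z), add(add(SSZ, SZ), Z))))))
  step 17: S(S(S(add(add(S(add(SZ, SZ)), Z), mul(add(SZ, Z), add(add(SSZ, SZ), Z))))))
  step 18: S(S(S(add(S(add(add(SZ, SZ), Z)), mul(add(SZ, Z), add(add(SSZ, SZ), Z))))))
  step 19: S(S(S(S(add(add(add(SZ, SZ), Z), mul(add(SZ, Z), add(add(SSZ, SZ), Z)))))))
  step 20: S(S(S(S(add(add(S(add(Z, SZ)), Z), mul(add(SZ, Z), add(add(SSZ, SZ), Z)))))))
  step 21: S(S(S(S(add(S(add(add(Z, SZ), Z)), mul(add(SZ, Z), add(add(SSZ, SZ), Z)))))))
  step 22: S(S(S(S(S(add(add(add(Z, SZ), Z), mul(add(SZ, Z), add(add(SSZ, SZ), Z))))))))
  step 23: S(S(S(S(S(add(add(SZ, Z), mul(add(SZ, Z), add(add(SSZ, SZ), Z))))))))
  step 24: S(S(S(S(S(add(S(add(Z, Z)), mul(add(SZ, Z), add(add(SSZ, SZ), Z))))))))
  step 25: S(S(S(S(S(S(add(add(Z, Z), mul(add(SZ, Z), add(add(SSZ, SZ), Z)))))))))
  step 26: S(S(S(S(S(S(add(Z, mul(add(SZ, Z), add(add(SSZ, SZ), Z)))))))))
  step 27: S(S(S(S(S(S(mul(add(SZ, Z), add(add(SSZ, SZ), Z))))))))
  step 28: S(S(S(S(S(S(mul(S(add(Z, Z)), add(add(SSZ, SZ), Z))))))))
  step 29: S(S(S(S(S(S(add(add(add(SSZ, SZ), Z), mul(add(Z, Z), add(add(SSZ, SZ), Z)))))))))
  step 30: S(S(S(S(S(S(add(add(S(add(SZ, SZ)), Z), mul(add(Z, Z), add(add(SSZ, SZ), Z)))))))))
  step 31: S(S(S(S(S(S(add(S(add(add(SZ, SZ), Z)), mul(add(Z, Z), add(add(SSZ, SZ), Z)))))))))
  step 32: S(S(S(S(S(S(S(add(add(add(SZ, SZ), Z), mul(add(Z, Z), add(add(SSZ, SZ), Z))))))))))
  step 33: S(S(S(S(S(S(S(add(add(S(add(Z, SZ)), Z), mul(add(Z, Z), add(add(SSZ, SZ), Z))))))))))
  step 34: S(S(S(S(S(S(S(add(S(add(add(Z, SZ), Z)), mul(add(Z, Z), add(add(SSZ, SZ), Z))))))))))
  step 35: S(S(S(S(S(S(S(S(add(add(add(Z, SZ), Z), mul(add(Z, Z), add(add(SSZ, SZ), Z)))))))))))
  step 36: S(S(S(S(S(S(S(S(add(add(SZ, Z), mul(add(Z, Z), add(add(SSZ, SZ), Z)))))))))))
  step 37: S(S(S(S(S(S(S(S(add(S(add(Z, Z)), mul(add(Z, Z), add(add(SSZ, SZ), Z)))))))))))
  step 38: S(S(S(S(S(S(S(S(S(add(add(Z, Z), mul(add(Z, Z), add(add(SSZ, SZ), Z))))))))))))
  step 39: S(S(S(S(S(S(S(S(S(add(Z, mul(add(Z, Z), add(add(SSZ, SZ), Z))))))))))))
  step 40: S(S(S(S(S(S(S(S(S(mul(add(Z, Z), add(add(SSZ, SZ), Z)))))))))))
  step 41: S(S(S(S(S(S(S(S(S(mul(Z, add(add(SSZ, SZ), Z)))))))))))
  step 42: S^9(Z)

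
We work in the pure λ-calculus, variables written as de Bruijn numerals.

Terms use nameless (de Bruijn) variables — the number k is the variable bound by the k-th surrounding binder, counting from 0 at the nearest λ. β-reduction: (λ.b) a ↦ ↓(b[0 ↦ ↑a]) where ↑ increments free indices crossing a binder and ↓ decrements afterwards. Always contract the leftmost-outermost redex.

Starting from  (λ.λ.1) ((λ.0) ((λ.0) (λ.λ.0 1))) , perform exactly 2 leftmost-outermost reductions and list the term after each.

  start: (λ.λ.1) ((λ.0) ((λ.0) (λ.λ.0 1)))
  →1  λ.(λ.0) ((λ.0) (λ.λ.0 1))
  →2  λ.(λ.0) (λ.λ.0 1)

Answer: after 2 steps: λ.(λ.0) (λ.λ.0 1)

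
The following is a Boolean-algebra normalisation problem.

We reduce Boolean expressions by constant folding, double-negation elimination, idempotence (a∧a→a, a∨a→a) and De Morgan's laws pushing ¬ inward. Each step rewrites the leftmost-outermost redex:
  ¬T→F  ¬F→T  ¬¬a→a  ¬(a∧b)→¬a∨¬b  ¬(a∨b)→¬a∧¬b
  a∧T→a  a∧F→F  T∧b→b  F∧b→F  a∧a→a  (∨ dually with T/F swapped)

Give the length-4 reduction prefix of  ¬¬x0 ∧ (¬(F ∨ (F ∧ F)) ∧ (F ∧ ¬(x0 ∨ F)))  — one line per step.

Answer: after 4 steps: x0 ∧ (¬(F ∧ F) ∧ (F ∧ ¬(x0 ∨ F)))

Derivation:
  start: ¬¬x0 ∧ (¬(F ∨ (F ∧ F)) ∧ (F ∧ ¬(x0 ∨ F)))
  step 1: x0 ∧ (¬(F ∨ (F ∧ F)) ∧ (F ∧ ¬(x0 ∨ F)))
  step 2: x0 ∧ ((¬F ∧ ¬(F ∧ F)) ∧ (F ∧ ¬(x0 ∨ F)))
  step 3: x0 ∧ ((T ∧ ¬(F ∧ F)) ∧ (F ∧ ¬(x0 ∨ F)))
  step 4: x0 ∧ (¬(F ∧ F) ∧ (F ∧ ¬(x0 ∨ F)))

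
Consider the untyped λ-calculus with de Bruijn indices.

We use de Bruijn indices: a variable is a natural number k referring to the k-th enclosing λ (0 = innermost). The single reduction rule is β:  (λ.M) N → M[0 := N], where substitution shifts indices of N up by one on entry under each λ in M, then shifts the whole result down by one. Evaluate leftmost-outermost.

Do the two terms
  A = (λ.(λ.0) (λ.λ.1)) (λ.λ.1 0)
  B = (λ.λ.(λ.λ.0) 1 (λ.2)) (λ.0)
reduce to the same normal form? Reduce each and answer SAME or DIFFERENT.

Term A:
  start: (λ.(λ.0) (λ.λ.1)) (λ.λ.1 0)
  →1  (λ.0) (λ.λ.1)
  →2  λ.λ.1

Term B:
  start: (λ.λ.(λ.λ.0) 1 (λ.2)) (λ.0)
  →1  λ.(λ.λ.0) (λ.0) (λ.λ.0)
  →2  λ.(λ.0) (λ.λ.0)
  →3  λ.λ.λ.0

Answer: DIFFERENT — A ⇓ λ.λ.1, B ⇓ λ.λ.λ.0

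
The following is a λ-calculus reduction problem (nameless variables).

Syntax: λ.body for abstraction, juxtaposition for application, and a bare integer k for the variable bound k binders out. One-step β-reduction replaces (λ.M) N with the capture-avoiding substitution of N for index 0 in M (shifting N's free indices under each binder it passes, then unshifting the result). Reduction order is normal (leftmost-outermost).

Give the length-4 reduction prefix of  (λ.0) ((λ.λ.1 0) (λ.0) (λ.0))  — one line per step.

Answer: after 4 steps: λ.0

Derivation:
  start: (λ.0) ((λ.λ.1 0) (λ.0) (λ.0))
  step 1: (λ.λ.1 0) (λ.0) (λ.0)
  step 2: (λ.(λ.0) 0) (λ.0)
  step 3: (λ.0) (λ.0)
  step 4: λ.0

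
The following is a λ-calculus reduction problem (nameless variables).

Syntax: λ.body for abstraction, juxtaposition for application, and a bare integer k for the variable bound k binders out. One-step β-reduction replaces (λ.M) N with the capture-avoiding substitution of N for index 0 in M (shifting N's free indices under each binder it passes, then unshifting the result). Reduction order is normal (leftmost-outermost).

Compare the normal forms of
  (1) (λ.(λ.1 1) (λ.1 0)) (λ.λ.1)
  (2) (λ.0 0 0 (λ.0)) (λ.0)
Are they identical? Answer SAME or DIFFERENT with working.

Answer: DIFFERENT — A ⇓ λ.λ.λ.1, B ⇓ λ.0

Working:
Term A:
  start: (λ.(λ.1 1) (λ.1 0)) (λ.λ.1)
  →1  (λ.(λ.λ.1) (λ.λ.1)) (λ.(λ.λ.1) 0)
  →2  (λ.λ.1) (λ.λ.1)
  →3  λ.λ.λ.1

Term B:
  start: (λ.0 0 0 (λ.0)) (λ.0)
  →1  (λ.0) (λ.0) (λ.0) (λ.0)
  →2  (λ.0) (λ.0) (λ.0)
  →3  (λ.0) (λ.0)
  →4  λ.0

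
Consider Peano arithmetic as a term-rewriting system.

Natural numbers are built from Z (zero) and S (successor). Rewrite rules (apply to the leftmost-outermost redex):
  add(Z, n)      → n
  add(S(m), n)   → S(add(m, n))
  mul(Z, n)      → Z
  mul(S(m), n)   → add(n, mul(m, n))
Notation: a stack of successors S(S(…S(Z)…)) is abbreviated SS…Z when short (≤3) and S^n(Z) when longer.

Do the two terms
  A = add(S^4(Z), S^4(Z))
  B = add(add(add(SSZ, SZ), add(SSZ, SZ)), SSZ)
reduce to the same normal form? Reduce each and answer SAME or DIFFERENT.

Answer: SAME — A ⇓ S^8(Z), B ⇓ S^8(Z)

Working:
Term A:
  start: add(S^4(Z), S^4(Z))
  →1  S(add(SSSZ, S^4(Z)))
  →2  S(S(add(SSZ, S^4(Z))))
  →3  S(S(S(add(SZ, S^4(Z)))))
  →4  S(S(S(S(add(Z, S^4(Z))))))
  →5  S^8(Z)

Term B:
  start: add(add(add(SSZ, SZ), add(SSZ, SZ)), SSZ)
  →1  add(add(S(add(SZ, SZ)), add(SSZ, SZ)), SSZ)
  →2  add(S(add(add(SZ, SZ), add(SSZ, SZ))), SSZ)
  →3  S(add(add(add(SZ, SZ), add(SSZ, SZ)), SSZ))
  →4  S(add(add(S(add(Z, SZ)), add(SSZ, SZ)), SSZ))
  →5  S(add(S(add(add(Z, SZ), add(SSZ, SZ))), SSZ))
  →6  S(S(add(add(add(Z, SZ), add(SSZ, SZ)), SSZ)))
  →7  S(S(add(add(SZ, add(SSZ, SZ)), SSZ)))
  →8  S(S(add(S(add(Z, add(SSZ, SZ))), SSZ)))
  →9  S(S(S(add(add(Z, add(SSZ, SZ)), SSZ))))
  →10  S(S(S(add(add(SSZ, SZ), SSZ))))
  →11  S(S(S(add(S(add(SZ, SZ)), SSZ))))
  →12  S(S(S(S(add(add(SZ, SZ), SSZ)))))
  →13  S(S(S(S(add(S(add(Z, SZ)), SSZ)))))
  →14  S(S(S(S(S(add(add(Z, SZ), SSZ))))))
  →15  S(S(S(S(S(add(SZ, SSZ))))))
  →16  S(S(S(S(S(S(add(Z, SSZ)))))))
  →17  S^8(Z)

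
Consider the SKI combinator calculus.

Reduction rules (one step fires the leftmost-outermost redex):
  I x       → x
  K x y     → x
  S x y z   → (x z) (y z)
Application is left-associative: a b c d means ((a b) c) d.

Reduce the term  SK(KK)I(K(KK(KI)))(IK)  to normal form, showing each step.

  start: SK(KK)I(K(KK(KI)))(IK)
  [1] KI(KKI)(K(KK(KI)))(IK)
  [2] I(K(KK(KI)))(IK)
  [3] K(KK(KI))(IK)
  [4] KK(KI)
  [5] K

Answer: normal form = K  (in 5 steps)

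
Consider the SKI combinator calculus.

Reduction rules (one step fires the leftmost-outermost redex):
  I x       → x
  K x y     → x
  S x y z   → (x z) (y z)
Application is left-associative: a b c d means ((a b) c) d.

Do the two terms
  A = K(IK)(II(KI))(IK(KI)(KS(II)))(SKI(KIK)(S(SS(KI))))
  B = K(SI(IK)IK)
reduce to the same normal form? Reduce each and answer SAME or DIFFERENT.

Answer: SAME — A ⇓ KI, B ⇓ KI

Reduction:
Term A:
  start: K(IK)(II(KI))(IK(KI)(KS(II)))(SKI(KIK)(S(SS(KI))))
  [1] IK(IK(KI)(KS(II)))(SKI(KIK)(S(SS(KI))))
  [2] K(IK(KI)(KS(II)))(SKI(KIK)(S(SS(KI))))
  [3] IK(KI)(KS(II))
  [4] K(KI)(KS(II))
  [5] KI

Term B:
  start: K(SI(IK)IK)
  [1] K(II(IKI)K)
  [2] K(I(IKI)K)
  [3] K(IKIK)
  [4] K(KIK)
  [5] KI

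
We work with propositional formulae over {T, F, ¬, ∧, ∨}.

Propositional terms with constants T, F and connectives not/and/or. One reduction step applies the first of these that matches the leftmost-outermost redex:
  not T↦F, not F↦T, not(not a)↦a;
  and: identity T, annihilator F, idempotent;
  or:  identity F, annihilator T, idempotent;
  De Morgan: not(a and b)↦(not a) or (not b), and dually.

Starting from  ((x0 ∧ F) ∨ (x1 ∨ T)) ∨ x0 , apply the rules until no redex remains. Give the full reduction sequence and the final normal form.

Answer: normal form = T  (in 4 steps)

Reduction:
  start: ((x0 ∧ F) ∨ (x1 ∨ T)) ∨ x0
  →1  (F ∨ (x1 ∨ T)) ∨ x0
  →2  (x1 ∨ T) ∨ x0
  →3  T ∨ x0
  →4  T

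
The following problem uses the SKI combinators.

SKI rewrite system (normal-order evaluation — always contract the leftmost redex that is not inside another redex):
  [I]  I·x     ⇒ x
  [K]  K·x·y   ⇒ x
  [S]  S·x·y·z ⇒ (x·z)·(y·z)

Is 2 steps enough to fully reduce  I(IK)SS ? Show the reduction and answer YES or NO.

Answer: NO — after 2 steps the term is KSS, not yet normal

Working:
  start: I(IK)SS
  step 1: IKSS
  step 2: KSS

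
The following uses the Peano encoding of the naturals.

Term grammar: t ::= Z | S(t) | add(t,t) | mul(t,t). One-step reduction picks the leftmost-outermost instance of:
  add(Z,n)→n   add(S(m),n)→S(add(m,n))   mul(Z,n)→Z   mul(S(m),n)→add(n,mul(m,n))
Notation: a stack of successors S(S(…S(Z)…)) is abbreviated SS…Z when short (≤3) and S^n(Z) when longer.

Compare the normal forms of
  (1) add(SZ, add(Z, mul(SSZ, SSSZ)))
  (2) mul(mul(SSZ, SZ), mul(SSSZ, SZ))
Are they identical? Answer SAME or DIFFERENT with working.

Term A:
  start: add(SZ, add(Z, mul(SSZ, SSSZ)))
  →1  S(add(Z, add(Z, mul(SSZ, SSSZ))))
  →2  S(add(Z, mul(SSZ, SSSZ)))
  →3  S(mul(SSZ, SSSZ))
  →4  S(add(SSSZ, mul(SZ, SSSZ)))
  →5  S(S(add(SSZ, mul(SZ, SSSZ))))
  →6  S(S(S(add(SZ, mul(SZ, SSSZ)))))
  →7  S(S(S(S(add(Z, mul(SZ, SSSZ))))))
  →8  S(S(S(S(mul(SZ, SSSZ)))))
  →9  S(S(S(S(add(SSSZ, mul(Z, SSSZ))))))
  →10  S(S(S(S(S(add(SSZ, mul(Z, SSSZ)))))))
  →11  S(S(S(S(S(S(add(SZ, mul(Z, SSSZ))))))))
  →12  S(S(S(S(S(S(S(add(Z, mul(Z, SSSZ)))))))))
  →13  S(S(S(S(S(S(S(mul(Z, SSSZ))))))))
  →14  S^7(Z)

Term B:
  start: mul(mul(SSZ, SZ), mul(SSSZ, SZ))
  →1  mul(add(SZ, mul(SZ, SZ)), mul(SSSZ, SZ))
  →2  mul(S(add(Z, mul(SZ, SZ))), mul(SSSZ, SZ))
  →3  add(mul(SSSZ, SZ), mul(add(Z, mul(SZ, SZ)), mul(SSSZ, SZ)))
  →4  add(add(SZ, mul(SSZ, SZ)), mul(add(Z, mul(SZ, SZ)), mul(SSSZ, SZ)))
  →5  add(S(add(Z, mul(SSZ, SZ))), mul(add(Z, mul(SZ, SZ)), mul(SSSZ, SZ)))
  →6  S(add(add(Z, mul(SSZ, SZ)), mul(add(Z, mul(SZ, SZ)), mul(SSSZ, SZ))))
  →7  S(add(mul(SSZ, SZ), mul(add(Z, mul(SZ, SZ)), mul(SSSZ, SZ))))
  →8  S(add(add(SZ, mul(SZ, SZ)), mul(add(Z, mul(SZ, SZ)), mul(SSSZ, SZ))))
  →9  S(add(S(add(Z, mul(SZ, SZ))), mul(add(Z, mul(SZ, SZ)), mul(SSSZ, SZ))))
  →10  S(S(add(add(Z, mul(SZ, SZ)), mul(add(Z, mul(SZ, SZ)), mul(SSSZ, SZ)))))
  →11  S(S(add(mul(SZ, SZ), mul(add(Z, mul(SZ, SZ)), mul(SSSZ, SZ)))))
  →12  S(S(add(add(SZ, mul(Z, SZ)), mul(add(Z, mul(SZ, SZ)), mul(SSSZ, SZ)))))
  →13  S(S(add(S(add(Z, mul(Z, SZ))), mul(add(Z, mul(SZ, SZ)), mul(SSSZ, SZ)))))
  →14  S(S(S(add(add(Z, mul(Z, SZ)), mul(add(Z, mul(SZ, SZ)), mul(SSSZ, SZ))))))
  →15  S(S(S(add(mul(Z, SZ), mul(add(Z, mul(SZ, SZ)), mul(SSSZ, SZ))))))
  →16  S(S(S(add(Z, mul(add(Z, mul(SZ, SZ)), mul(SSSZ, SZ))))))
  →17  S(S(S(mul(add(Z, mul(SZ, SZ)), mul(SSSZ, SZ)))))
  →18  S(S(S(mul(mul(SZ, SZ), mul(SSSZ, SZ)))))
  →19  S(S(S(mul(add(SZ, mul(Z, SZ)), mul(SSSZ, SZ)))))
  →20  S(S(S(mul(S(add(Z, mul(Z, SZ))), mul(SSSZ, SZ)))))
  →21  S(S(S(add(mul(SSSZ, SZ), mul(add(Z, mul(Z, SZ)), mul(SSSZ, SZ))))))
  →22  S(S(S(add(add(SZ, mul(SSZ, SZ)), mul(add(Z, mul(Z, SZ)), mul(SSSZ, SZ))))))
  →23  S(S(S(add(S(add(Z, mul(SSZ, SZ))), mul(add(Z, mul(Z, SZ)), mul(SSSZ, SZ))))))
  →24  S(S(S(S(add(add(Z, mul(SSZ, SZ)), mul(add(Z, mul(Z, SZ)), mul(SSSZ, SZ)))))))
  →25  S(S(S(S(add(mul(SSZ, SZ), mul(add(Z, mul(Z, SZ)), mul(SSSZ, SZ)))))))
  →26  S(S(S(S(add(add(SZ, mul(SZ, SZ)), mul(add(Z, mul(Z, SZ)), mul(SSSZ, SZ)))))))
  →27  S(S(S(S(add(S(add(Z, mul(SZ, SZ))), mul(add(Z, mul(Z, SZ)), mul(SSSZ, SZ)))))))
  →28  S(S(S(S(S(add(add(Z, mul(SZ, SZ)), mul(add(Z, mul(Z, SZ)), mul(SSSZ, SZ))))))))
  →29  S(S(S(S(S(add(mul(SZ, SZ), mul(add(Z, mul(Z, SZ)), mul(SSSZ, SZ))))))))
  →30  S(S(S(S(S(add(add(SZ, mul(Z, SZ)), mul(add(Z, mul(Z, SZ)), mul(SSSZ, SZ))))))))
  →31  S(S(S(S(S(add(S(add(Z, mul(Z, SZ))), mul(add(Z, mul(Z, SZ)), mul(SSSZ, SZ))))))))
  →32  S(S(S(S(S(S(add(add(Z, mul(Z, SZ)), mul(add(Z, mul(Z, SZ)), mul(SSSZ, SZ)))))))))
  →33  S(S(S(S(S(S(add(mul(Z, SZ), mul(add(Z, mul(Z, SZ)), mul(SSSZ, SZ)))))))))
  →34  S(S(S(S(S(S(add(Z, mul(add(Z, mul(Z, SZ)), mul(SSSZ, SZ)))))))))
  →35  S(S(S(S(S(S(mul(add(Z, mul(Z, SZ)), mul(SSSZ, SZ))))))))
  →36  S(S(S(S(S(S(mul(mul(Z, SZ), mul(SSSZ, SZ))))))))
  →37  S(S(S(S(S(S(mul(Z, mul(SSSZ, SZ))))))))
  →38  S^6(Z)

Answer: DIFFERENT — A ⇓ S^7(Z), B ⇓ S^6(Z)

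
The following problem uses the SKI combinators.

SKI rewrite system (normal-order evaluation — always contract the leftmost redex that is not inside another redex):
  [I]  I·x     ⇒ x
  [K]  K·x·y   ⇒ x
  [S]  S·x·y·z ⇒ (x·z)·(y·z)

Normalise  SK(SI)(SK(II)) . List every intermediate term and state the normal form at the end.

Answer: normal form = SKI  (in 3 steps)

Working:
  start: SK(SI)(SK(II))
  →1  K(SK(II))(SI(SK(II)))
  →2  SK(II)
  →3  SKI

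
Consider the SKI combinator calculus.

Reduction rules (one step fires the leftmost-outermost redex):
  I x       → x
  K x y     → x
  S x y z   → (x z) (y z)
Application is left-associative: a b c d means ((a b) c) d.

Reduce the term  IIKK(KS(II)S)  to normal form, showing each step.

  start: IIKK(KS(II)S)
  [1] IKK(KS(II)S)
  [2] KK(KS(II)S)
  [3] K

Answer: normal form = K  (in 3 steps)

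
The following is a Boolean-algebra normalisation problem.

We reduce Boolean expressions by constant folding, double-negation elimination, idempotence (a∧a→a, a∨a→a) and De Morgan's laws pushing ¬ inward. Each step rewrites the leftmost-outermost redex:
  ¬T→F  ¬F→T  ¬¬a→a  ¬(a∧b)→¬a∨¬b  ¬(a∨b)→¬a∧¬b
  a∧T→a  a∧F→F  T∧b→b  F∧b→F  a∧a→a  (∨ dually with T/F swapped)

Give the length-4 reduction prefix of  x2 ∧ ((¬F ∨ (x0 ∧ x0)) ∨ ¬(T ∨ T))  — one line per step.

Answer: after 4 steps: x2

Derivation:
  start: x2 ∧ ((¬F ∨ (x0 ∧ x0)) ∨ ¬(T ∨ T))
  →1  x2 ∧ ((T ∨ (x0 ∧ x0)) ∨ ¬(T ∨ T))
  →2  x2 ∧ (T ∨ ¬(T ∨ T))
  →3  x2 ∧ T
  →4  x2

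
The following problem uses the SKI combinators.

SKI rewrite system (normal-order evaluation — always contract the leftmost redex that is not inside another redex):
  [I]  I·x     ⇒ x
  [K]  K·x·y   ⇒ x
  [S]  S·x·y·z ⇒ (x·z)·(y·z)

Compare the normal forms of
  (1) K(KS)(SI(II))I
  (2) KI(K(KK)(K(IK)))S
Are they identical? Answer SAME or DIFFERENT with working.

Term A:
  start: K(KS)(SI(II))I
  →1  KSI
  →2  S

Term B:
  start: KI(K(KK)(K(IK)))S
  →1  IS
  →2  S

Answer: SAME — A ⇓ S, B ⇓ S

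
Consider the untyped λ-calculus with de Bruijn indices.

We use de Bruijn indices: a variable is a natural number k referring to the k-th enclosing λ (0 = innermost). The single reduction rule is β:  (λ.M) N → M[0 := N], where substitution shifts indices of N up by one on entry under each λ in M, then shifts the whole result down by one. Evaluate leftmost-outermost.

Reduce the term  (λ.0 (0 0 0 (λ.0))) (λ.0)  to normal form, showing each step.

  start: (λ.0 (0 0 0 (λ.0))) (λ.0)
  step 1: (λ.0) ((λ.0) (λ.0) (λ.0) (λ.0))
  step 2: (λ.0) (λ.0) (λ.0) (λ.0)
  step 3: (λ.0) (λ.0) (λ.0)
  step 4: (λ.0) (λ.0)
  step 5: λ.0

Answer: normal form = λ.0  (in 5 steps)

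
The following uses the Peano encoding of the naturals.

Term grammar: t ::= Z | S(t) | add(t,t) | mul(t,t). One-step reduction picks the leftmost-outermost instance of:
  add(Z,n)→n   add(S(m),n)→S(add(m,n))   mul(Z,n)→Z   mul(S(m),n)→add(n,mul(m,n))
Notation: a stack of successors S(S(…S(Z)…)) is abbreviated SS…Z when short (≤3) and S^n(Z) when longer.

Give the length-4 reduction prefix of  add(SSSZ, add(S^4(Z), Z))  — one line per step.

Answer: after 4 steps: S(S(S(add(S^4(Z), Z))))

Reduction:
  start: add(SSSZ, add(S^4(Z), Z))
  step 1: S(add(SSZ, add(S^4(Z), Z)))
  step 2: S(S(add(SZ, add(S^4(Z), Z))))
  step 3: S(S(S(add(Z, add(S^4(Z), Z)))))
  step 4: S(S(S(add(S^4(Z), Z))))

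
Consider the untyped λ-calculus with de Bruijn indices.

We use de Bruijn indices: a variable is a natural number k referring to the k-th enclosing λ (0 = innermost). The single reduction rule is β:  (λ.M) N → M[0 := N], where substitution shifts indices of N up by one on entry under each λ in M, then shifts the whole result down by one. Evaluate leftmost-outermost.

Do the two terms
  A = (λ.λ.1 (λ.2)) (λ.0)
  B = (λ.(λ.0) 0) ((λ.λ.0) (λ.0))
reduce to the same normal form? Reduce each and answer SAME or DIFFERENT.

Answer: DIFFERENT — A ⇓ λ.λ.λ.0, B ⇓ λ.0

Reduction:
Term A:
  start: (λ.λ.1 (λ.2)) (λ.0)
  →1  λ.(λ.0) (λ.λ.0)
  →2  λ.λ.λ.0

Term B:
  start: (λ.(λ.0) 0) ((λ.λ.0) (λ.0))
  →1  (λ.0) ((λ.λ.0) (λ.0))
  →2  (λ.λ.0) (λ.0)
  →3  λ.0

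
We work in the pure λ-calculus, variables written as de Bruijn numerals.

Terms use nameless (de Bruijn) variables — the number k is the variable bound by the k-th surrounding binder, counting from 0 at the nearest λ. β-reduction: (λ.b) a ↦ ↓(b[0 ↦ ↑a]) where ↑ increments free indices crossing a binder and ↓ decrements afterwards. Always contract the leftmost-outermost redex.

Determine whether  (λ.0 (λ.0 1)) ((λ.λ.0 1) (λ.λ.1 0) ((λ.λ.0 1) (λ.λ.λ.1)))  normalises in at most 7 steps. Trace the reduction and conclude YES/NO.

  start: (λ.0 (λ.0 1)) ((λ.λ.0 1) (λ.λ.1 0) ((λ.λ.0 1) (λ.λ.λ.1)))
  [1] (λ.λ.0 1) (λ.λ.1 0) ((λ.λ.0 1) (λ.λ.λ.1)) (λ.0 ((λ.λ.0 1) (λ.λ.1 0) ((λ.λ.0 1) (λ.λ.λ.1))))
  [2] (λ.0 (λ.λ.1 0)) ((λ.λ.0 1) (λ.λ.λ.1)) (λ.0 ((λ.λ.0 1) (λ.λ.1 0) ((λ.λ.0 1) (λ.λ.λ.1))))
  [3] (λ.λ.0 1) (λ.λ.λ.1) (λ.λ.1 0) (λ.0 ((λ.λ.0 1) (λ.λ.1 0) ((λ.λ.0 1) (λ.λ.λ.1))))
  [4] (λ.0 (λ.λ.λ.1)) (λ.λ.1 0) (λ.0 ((λ.λ.0 1) (λ.λ.1 0) ((λ.λ.0 1) (λ.λ.λ.1))))
  [5] (λ.λ.1 0) (λ.λ.λ.1) (λ.0 ((λ.λ.0 1) (λ.λ.1 0) ((λ.λ.0 1) (λ.λ.λ.1))))
  [6] (λ.(λ.λ.λ.1) 0) (λ.0 ((λ.λ.0 1) (λ.λ.1 0) ((λ.λ.0 1) (λ.λ.λ.1))))
  [7] (λ.λ.λ.1) (λ.0 ((λ.λ.0 1) (λ.λ.1 0) ((λ.λ.0 1) (λ.λ.λ.1))))

Answer: NO — after 7 steps the term is (λ.λ.λ.1) (λ.0 ((λ.λ.0 1) (λ.λ.1 0) ((λ.λ.0 1) (λ.λ.λ.1)))), not yet normal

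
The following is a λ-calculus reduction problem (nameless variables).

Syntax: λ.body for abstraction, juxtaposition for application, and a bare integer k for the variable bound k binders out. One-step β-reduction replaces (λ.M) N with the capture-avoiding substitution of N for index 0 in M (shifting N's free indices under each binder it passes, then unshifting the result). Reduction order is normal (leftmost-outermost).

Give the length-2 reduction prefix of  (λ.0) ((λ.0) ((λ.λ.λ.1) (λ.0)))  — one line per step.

Answer: after 2 steps: (λ.λ.λ.1) (λ.0)

Working:
  start: (λ.0) ((λ.0) ((λ.λ.λ.1) (λ.0)))
  [1] (λ.0) ((λ.λ.λ.1) (λ.0))
  [2] (λ.λ.λ.1) (λ.0)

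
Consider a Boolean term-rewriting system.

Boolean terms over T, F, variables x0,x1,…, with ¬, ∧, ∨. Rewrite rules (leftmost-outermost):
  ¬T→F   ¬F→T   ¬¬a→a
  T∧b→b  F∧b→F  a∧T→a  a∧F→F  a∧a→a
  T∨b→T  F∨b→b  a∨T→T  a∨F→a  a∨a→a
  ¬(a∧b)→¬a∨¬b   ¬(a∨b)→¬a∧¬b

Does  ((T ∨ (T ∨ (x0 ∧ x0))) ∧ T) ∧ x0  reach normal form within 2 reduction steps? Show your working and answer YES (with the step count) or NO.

  start: ((T ∨ (T ∨ (x0 ∧ x0))) ∧ T) ∧ x0
  [1] (T ∨ (T ∨ (x0 ∧ x0))) ∧ x0
  [2] T ∧ x0

Answer: NO — after 2 steps the term is T ∧ x0, not yet normal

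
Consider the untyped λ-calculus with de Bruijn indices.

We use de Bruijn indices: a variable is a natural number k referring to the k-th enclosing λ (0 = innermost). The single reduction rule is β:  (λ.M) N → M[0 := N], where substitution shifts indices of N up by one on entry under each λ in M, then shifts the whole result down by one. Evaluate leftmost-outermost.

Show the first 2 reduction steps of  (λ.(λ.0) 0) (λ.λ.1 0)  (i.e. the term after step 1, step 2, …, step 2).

Answer: after 2 steps: λ.λ.1 0

Reduction:
  start: (λ.(λ.0) 0) (λ.λ.1 0)
  →1  (λ.0) (λ.λ.1 0)
  →2  λ.λ.1 0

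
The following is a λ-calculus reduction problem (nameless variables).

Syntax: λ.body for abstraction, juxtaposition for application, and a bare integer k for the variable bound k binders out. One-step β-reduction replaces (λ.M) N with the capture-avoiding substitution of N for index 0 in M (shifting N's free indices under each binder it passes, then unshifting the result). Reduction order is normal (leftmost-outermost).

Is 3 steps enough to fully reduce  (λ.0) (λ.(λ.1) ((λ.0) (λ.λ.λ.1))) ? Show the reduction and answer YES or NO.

Answer: YES — reaches normal form λ.0 in 2 ≤ 3 steps

Reduction:
  start: (λ.0) (λ.(λ.1) ((λ.0) (λ.λ.λ.1)))
  step 1: λ.(λ.1) ((λ.0) (λ.λ.λ.1))
  step 2: λ.0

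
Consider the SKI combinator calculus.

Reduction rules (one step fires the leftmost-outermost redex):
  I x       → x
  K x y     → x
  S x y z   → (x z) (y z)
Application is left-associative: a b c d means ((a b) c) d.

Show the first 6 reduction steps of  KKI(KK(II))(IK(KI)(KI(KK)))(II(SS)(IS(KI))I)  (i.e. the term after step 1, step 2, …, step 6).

  start: KKI(KK(II))(IK(KI)(KI(KK)))(II(SS)(IS(KI))I)
  step 1: K(KK(II))(IK(KI)(KI(KK)))(II(SS)(IS(KI))I)
  step 2: KK(II)(II(SS)(IS(KI))I)
  step 3: K(II(SS)(IS(KI))I)
  step 4: K(I(SS)(IS(KI))I)
  step 5: K(SS(IS(KI))I)
  step 6: K(SI(IS(KI)I))

Answer: after 6 steps: K(SI(IS(KI)I))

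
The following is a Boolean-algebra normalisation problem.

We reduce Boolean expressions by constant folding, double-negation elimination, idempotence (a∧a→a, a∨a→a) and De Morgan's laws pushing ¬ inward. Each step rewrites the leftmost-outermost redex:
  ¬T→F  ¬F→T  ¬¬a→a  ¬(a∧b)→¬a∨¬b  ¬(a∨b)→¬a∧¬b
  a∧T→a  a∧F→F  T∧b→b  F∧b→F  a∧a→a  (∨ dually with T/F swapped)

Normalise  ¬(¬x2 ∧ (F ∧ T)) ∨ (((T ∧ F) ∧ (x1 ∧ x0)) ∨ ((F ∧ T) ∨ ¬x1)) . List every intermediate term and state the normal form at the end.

  start: ¬(¬x2 ∧ (F ∧ T)) ∨ (((T ∧ F) ∧ (x1 ∧ x0)) ∨ ((F ∧ T) ∨ ¬x1))
  step 1: (¬¬x2 ∨ ¬(F ∧ T)) ∨ (((T ∧ F) ∧ (x1 ∧ x0)) ∨ ((F ∧ T) ∨ ¬x1))
  step 2: (x2 ∨ ¬(F ∧ T)) ∨ (((T ∧ F) ∧ (x1 ∧ x0)) ∨ ((F ∧ T) ∨ ¬x1))
  step 3: (x2 ∨ (¬F ∨ ¬T)) ∨ (((T ∧ F) ∧ (x1 ∧ x0)) ∨ ((F ∧ T) ∨ ¬x1))
  step 4: (x2 ∨ (T ∨ ¬T)) ∨ (((T ∧ F) ∧ (x1 ∧ x0)) ∨ ((F ∧ T) ∨ ¬x1))
  step 5: (x2 ∨ T) ∨ (((T ∧ F) ∧ (x1 ∧ x0)) ∨ ((F ∧ T) ∨ ¬x1))
  step 6: T ∨ (((T ∧ F) ∧ (x1 ∧ x0)) ∨ ((F ∧ T) ∨ ¬x1))
  step 7: T

Answer: normal form = T  (in 7 steps)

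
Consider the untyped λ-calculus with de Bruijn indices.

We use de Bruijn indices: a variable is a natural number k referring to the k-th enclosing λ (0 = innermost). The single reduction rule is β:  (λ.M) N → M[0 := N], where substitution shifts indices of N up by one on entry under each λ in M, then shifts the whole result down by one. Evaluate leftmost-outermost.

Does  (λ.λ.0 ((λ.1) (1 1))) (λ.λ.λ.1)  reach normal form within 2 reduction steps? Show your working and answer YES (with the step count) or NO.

Answer: YES — reaches normal form λ.0 0 in 2 ≤ 2 steps

Derivation:
  start: (λ.λ.0 ((λ.1) (1 1))) (λ.λ.λ.1)
  [1] λ.0 ((λ.1) ((λ.λ.λ.1) (λ.λ.λ.1)))
  [2] λ.0 0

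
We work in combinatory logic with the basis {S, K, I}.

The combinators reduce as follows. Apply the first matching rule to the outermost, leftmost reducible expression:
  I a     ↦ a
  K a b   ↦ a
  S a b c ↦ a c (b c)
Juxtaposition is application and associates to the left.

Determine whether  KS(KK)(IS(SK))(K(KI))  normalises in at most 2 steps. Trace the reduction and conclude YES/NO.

Answer: YES — reaches normal form S(S(SK))(K(KI)) in 2 ≤ 2 steps

Derivation:
  start: KS(KK)(IS(SK))(K(KI))
  [1] S(IS(SK))(K(KI))
  [2] S(S(SK))(K(KI))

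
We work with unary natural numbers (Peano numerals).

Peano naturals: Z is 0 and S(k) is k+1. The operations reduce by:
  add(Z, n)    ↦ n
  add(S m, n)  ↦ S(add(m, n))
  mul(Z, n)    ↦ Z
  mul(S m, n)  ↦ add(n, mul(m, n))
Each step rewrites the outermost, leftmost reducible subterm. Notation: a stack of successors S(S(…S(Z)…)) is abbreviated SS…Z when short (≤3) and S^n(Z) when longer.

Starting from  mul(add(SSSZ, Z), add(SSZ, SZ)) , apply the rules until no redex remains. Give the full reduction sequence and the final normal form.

Answer: normal form = S^9(Z)  (in 29 steps)

Working:
  start: mul(add(SSSZ, Z), add(SSZ, SZ))
  step 1: mul(S(add(SSZ, Z)), add(SSZ, SZ))
  step 2: add(add(SSZ, SZ), mul(add(SSZ, Z), add(SSZ, SZ)))
  step 3: add(S(add(SZ, SZ)), mul(add(SSZ, Z), add(SSZ, SZ)))
  step 4: S(add(add(SZ, SZ), mul(add(SSZ, Z), add(SSZ, SZ))))
  step 5: S(add(S(add(Z, SZ)), mul(add(SSZ, Z), add(SSZ, SZ))))
  step 6: S(S(add(add(Z, SZ), mul(add(SSZ, Z), add(SSZ, SZ)))))
  step 7: S(S(add(SZ, mul(add(SSZ, Z), add(SSZ, SZ)))))
  step 8: S(S(S(add(Z, mul(add(SSZ, Z), add(SSZ, SZ))))))
  step 9: S(S(S(mul(add(SSZ, Z), add(SSZ, SZ)))))
  step 10: S(S(S(mul(S(add(SZ, Z)), add(SSZ, SZ)))))
  step 11: S(S(S(add(add(SSZ, SZ), mul(add(SZ, Z), add(SSZ, SZ))))))
  step 12: S(S(S(add(S(add(SZ, SZ)), mul(add(SZ, Z), add(SSZ, SZ))))))
  step 13: S(S(S(S(add(add(SZ, SZ), mul(add(SZ, Z), add(SSZ, SZ)))))))
  step 14: S(S(S(S(add(S(add(Z, SZ)), mul(add(SZ, Z), add(SSZ, SZ)))))))
  step 15: S(S(S(S(S(add(add(Z, SZ), mul(add(SZ, Z), add(SSZ, SZ))))))))
  step 16: S(S(S(S(S(add(SZ, mul(add(SZ, Z), add(SSZ, SZ))))))))
  step 17: S(S(S(S(S(S(add(Z, mul(add(SZ, Z), add(SSZ, SZ)))))))))
  step 18: S(S(S(S(S(S(mul(add(SZ, Z), add(SSZ, SZ))))))))
  step 19: S(S(S(S(S(S(mul(S(add(Z, Z)), add(SSZ, SZ))))))))
  step 20: S(S(S(S(S(S(add(add(SSZ, SZ), mul(add(Z, Z), add(SSZ, SZ)))))))))
  step 21: S(S(S(S(S(S(add(S(add(SZ, SZ)), mul(add(Z, Z), add(SSZ, SZ)))))))))
  step 22: S(S(S(S(S(S(S(add(add(SZ, SZ), mul(add(Z, Z), add(SSZ, SZ))))))))))
  step 23: S(S(S(S(S(S(S(add(S(add(Z, SZ)), mul(add(Z, Z), add(SSZ, SZ))))))))))
  step 24: S(S(S(S(S(S(S(S(add(add(Z, SZ), mul(add(Z, Z), add(SSZ, SZ)))))))))))
  step 25: S(S(S(S(S(S(S(S(add(SZ, mul(add(Z, Z), add(SSZ, SZ)))))))))))
  step 26: S(S(S(S(S(S(S(S(S(add(Z, mul(add(Z, Z), add(SSZ, SZ))))))))))))
  step 27: S(S(S(S(S(S(S(S(S(mul(add(Z, Z), add(SSZ, SZ)))))))))))
  step 28: S(S(S(S(S(S(S(S(S(mul(Z, add(SSZ, SZ)))))))))))
  step 29: S^9(Z)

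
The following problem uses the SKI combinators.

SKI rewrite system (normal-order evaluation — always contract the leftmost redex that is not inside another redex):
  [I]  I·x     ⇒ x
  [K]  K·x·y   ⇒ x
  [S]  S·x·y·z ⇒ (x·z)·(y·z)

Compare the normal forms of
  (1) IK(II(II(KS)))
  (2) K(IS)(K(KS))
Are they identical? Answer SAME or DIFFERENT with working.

Term A:
  start: IK(II(II(KS)))
  step 1: K(II(II(KS)))
  step 2: K(I(II(KS)))
  step 3: K(II(KS))
  step 4: K(I(KS))
  step 5: K(KS)

Term B:
  start: K(IS)(K(KS))
  step 1: IS
  step 2: S

Answer: DIFFERENT — A ⇓ K(KS), B ⇓ S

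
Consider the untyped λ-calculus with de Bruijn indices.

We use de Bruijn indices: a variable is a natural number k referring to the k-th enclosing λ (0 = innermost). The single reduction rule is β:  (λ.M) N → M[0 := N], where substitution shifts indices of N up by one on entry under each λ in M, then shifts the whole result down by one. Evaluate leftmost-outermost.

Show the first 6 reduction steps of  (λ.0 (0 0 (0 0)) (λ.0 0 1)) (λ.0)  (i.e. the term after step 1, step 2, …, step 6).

  start: (λ.0 (0 0 (0 0)) (λ.0 0 1)) (λ.0)
  →1  (λ.0) ((λ.0) (λ.0) ((λ.0) (λ.0))) (λ.0 0 (λ.0))
  →2  (λ.0) (λ.0) ((λ.0) (λ.0)) (λ.0 0 (λ.0))
  →3  (λ.0) ((λ.0) (λ.0)) (λ.0 0 (λ.0))
  →4  (λ.0) (λ.0) (λ.0 0 (λ.0))
  →5  (λ.0) (λ.0 0 (λ.0))
  →6  λ.0 0 (λ.0)

Answer: after 6 steps: λ.0 0 (λ.0)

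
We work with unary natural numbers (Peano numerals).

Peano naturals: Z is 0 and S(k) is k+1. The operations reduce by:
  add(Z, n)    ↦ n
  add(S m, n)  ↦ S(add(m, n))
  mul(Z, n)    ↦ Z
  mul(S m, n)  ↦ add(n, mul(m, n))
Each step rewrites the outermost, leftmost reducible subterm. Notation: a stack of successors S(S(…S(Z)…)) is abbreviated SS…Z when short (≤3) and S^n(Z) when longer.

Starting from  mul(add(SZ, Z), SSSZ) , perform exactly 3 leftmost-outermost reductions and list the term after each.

  start: mul(add(SZ, Z), SSSZ)
  [1] mul(S(add(Z, Z)), SSSZ)
  [2] add(SSSZ, mul(add(Z, Z), SSSZ))
  [3] S(add(SSZ, mul(add(Z, Z), SSSZ)))

Answer: after 3 steps: S(add(SSZ, mul(add(Z, Z), SSSZ)))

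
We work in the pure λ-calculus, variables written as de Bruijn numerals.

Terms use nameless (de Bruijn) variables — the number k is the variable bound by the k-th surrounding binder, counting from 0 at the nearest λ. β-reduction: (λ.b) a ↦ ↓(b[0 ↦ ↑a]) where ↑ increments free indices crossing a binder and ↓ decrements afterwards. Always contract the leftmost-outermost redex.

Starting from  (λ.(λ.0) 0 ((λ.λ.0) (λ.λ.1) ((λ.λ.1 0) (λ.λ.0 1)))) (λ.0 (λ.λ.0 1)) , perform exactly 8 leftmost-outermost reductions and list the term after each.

  start: (λ.(λ.0) 0 ((λ.λ.0) (λ.λ.1) ((λ.λ.1 0) (λ.λ.0 1)))) (λ.0 (λ.λ.0 1))
  step 1: (λ.0) (λ.0 (λ.λ.0 1)) ((λ.λ.0) (λ.λ.1) ((λ.λ.1 0) (λ.λ.0 1)))
  step 2: (λ.0 (λ.λ.0 1)) ((λ.λ.0) (λ.λ.1) ((λ.λ.1 0) (λ.λ.0 1)))
  step 3: (λ.λ.0) (λ.λ.1) ((λ.λ.1 0) (λ.λ.0 1)) (λ.λ.0 1)
  step 4: (λ.0) ((λ.λ.1 0) (λ.λ.0 1)) (λ.λ.0 1)
  step 5: (λ.λ.1 0) (λ.λ.0 1) (λ.λ.0 1)
  step 6: (λ.(λ.λ.0 1) 0) (λ.λ.0 1)
  step 7: (λ.λ.0 1) (λ.λ.0 1)
  step 8: λ.0 (λ.λ.0 1)

Answer: after 8 steps: λ.0 (λ.λ.0 1)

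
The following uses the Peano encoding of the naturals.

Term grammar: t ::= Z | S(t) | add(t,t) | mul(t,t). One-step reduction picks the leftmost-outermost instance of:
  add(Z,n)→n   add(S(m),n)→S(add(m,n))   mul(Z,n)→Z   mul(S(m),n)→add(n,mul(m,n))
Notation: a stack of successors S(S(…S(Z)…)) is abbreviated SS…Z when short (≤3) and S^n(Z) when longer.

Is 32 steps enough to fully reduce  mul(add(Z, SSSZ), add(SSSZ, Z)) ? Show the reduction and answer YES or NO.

  start: mul(add(Z, SSSZ), add(SSSZ, Z))
  [1] mul(SSSZ, add(SSSZ, Z))
  [2] add(add(SSSZ, Z), mul(SSZ, add(SSSZ, Z)))
  [3] add(S(add(SSZ, Z)), mul(SSZ, add(SSSZ, Z)))
  [4] S(add(add(SSZ, Z), mul(SSZ, add(SSSZ, Z))))
  [5] S(add(S(add(SZ, Z)), mul(SSZ, add(SSSZ, Z))))
  [6] S(S(add(add(SZ, Z), mul(SSZ, add(SSSZ, Z)))))
  [7] S(S(add(S(add(Z, Z)), mul(SSZ, add(SSSZ, Z)))))
  [8] S(S(S(add(add(Z, Z), mul(SSZ, add(SSSZ, Z))))))
  [9] S(S(S(add(Z, mul(SSZ, add(SSSZ, Z))))))
  [10] S(S(S(mul(SSZ, add(SSSZ, Z)))))
  [11] S(S(S(add(add(SSSZ, Z), mul(SZ, add(SSSZ, Z))))))
  [12] S(S(S(add(S(add(SSZ, Z)), mul(SZ, add(SSSZ, Z))))))
  [13] S(S(S(S(add(add(SSZ, Z), mul(SZ, add(SSSZ, Z)))))))
  [14] S(S(S(S(add(S(add(SZ, Z)), mul(SZ, add(SSSZ, Z)))))))
  [15] S(S(S(S(S(add(add(SZ, Z), mul(SZ, add(SSSZ, Z))))))))
  [16] S(S(S(S(S(add(S(add(Z, Z)), mul(SZ, add(SSSZ, Z))))))))
  [17] S(S(S(S(S(S(add(add(Z, Z), mul(SZ, add(SSSZ, Z)))))))))
  [18] S(S(S(S(S(S(add(Z, mul(SZ, add(SSSZ, Z)))))))))
  [19] S(S(S(S(S(S(mul(SZ, add(SSSZ, Z))))))))
  [20] S(S(S(S(S(S(add(add(SSSZ, Z), mul(Z, add(SSSZ, Z)))))))))
  [21] S(S(S(S(S(S(add(S(add(SSZ, Z)), mul(Z, add(SSSZ, Z)))))))))
  [22] S(S(S(S(S(S(S(add(add(SSZ, Z), mul(Z, add(SSSZ, Z))))))))))
  [23] S(S(S(S(S(S(S(add(S(add(SZ, Z)), mul(Z, add(SSSZ, Z))))))))))
  [24] S(S(S(S(S(S(S(S(add(add(SZ, Z), mul(Z, add(SSSZ, Z)))))))))))
  [25] S(S(S(S(S(S(S(S(add(S(add(Z, Z)), mul(Z, add(SSSZ, Z)))))))))))
  [26] S(S(S(S(S(S(S(S(S(add(add(Z, Z), mul(Z, add(SSSZ, Z))))))))))))
  [27] S(S(S(S(S(S(S(S(S(add(Z, mul(Z, add(SSSZ, Z))))))))))))
  [28] S(S(S(S(S(S(S(S(S(mul(Z, add(SSSZ, Z)))))))))))
  [29] S^9(Z)

Answer: YES — reaches normal form S^9(Z) in 29 ≤ 32 steps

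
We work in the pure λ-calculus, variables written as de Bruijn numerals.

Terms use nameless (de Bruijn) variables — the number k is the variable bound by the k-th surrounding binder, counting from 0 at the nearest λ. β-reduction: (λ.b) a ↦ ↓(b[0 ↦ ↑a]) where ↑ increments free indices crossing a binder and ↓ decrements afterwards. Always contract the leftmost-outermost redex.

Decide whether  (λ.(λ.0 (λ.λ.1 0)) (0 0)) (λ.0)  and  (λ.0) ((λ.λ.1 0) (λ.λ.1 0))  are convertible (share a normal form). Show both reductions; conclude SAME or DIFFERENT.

Term A:
  start: (λ.(λ.0 (λ.λ.1 0)) (0 0)) (λ.0)
  →1  (λ.0 (λ.λ.1 0)) ((λ.0) (λ.0))
  →2  (λ.0) (λ.0) (λ.λ.1 0)
  →3  (λ.0) (λ.λ.1 0)
  →4  λ.λ.1 0

Term B:
  start: (λ.0) ((λ.λ.1 0) (λ.λ.1 0))
  →1  (λ.λ.1 0) (λ.λ.1 0)
  →2  λ.(λ.λ.1 0) 0
  →3  λ.λ.1 0

Answer: SAME — A ⇓ λ.λ.1 0, B ⇓ λ.λ.1 0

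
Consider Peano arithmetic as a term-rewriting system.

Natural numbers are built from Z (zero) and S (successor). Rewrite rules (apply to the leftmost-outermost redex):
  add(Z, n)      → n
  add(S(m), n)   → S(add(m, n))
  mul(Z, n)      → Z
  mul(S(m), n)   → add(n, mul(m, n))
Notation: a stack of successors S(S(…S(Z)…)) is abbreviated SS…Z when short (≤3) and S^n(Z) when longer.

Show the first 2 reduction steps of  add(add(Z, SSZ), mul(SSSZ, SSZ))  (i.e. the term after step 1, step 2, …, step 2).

  start: add(add(Z, SSZ), mul(SSSZ, SSZ))
  [1] add(SSZ, mul(SSSZ, SSZ))
  [2] S(add(SZ, mul(SSSZ, SSZ)))

Answer: after 2 steps: S(add(SZ, mul(SSSZ, SSZ)))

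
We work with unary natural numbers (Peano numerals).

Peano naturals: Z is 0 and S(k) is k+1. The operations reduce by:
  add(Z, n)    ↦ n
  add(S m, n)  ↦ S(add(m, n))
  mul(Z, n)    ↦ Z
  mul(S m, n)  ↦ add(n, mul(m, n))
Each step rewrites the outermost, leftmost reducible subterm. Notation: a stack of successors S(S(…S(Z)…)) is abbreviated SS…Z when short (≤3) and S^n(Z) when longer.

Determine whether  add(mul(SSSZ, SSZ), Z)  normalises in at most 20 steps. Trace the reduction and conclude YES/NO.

  start: add(mul(SSSZ, SSZ), Z)
  →1  add(add(SSZ, mul(SSZ, SSZ)), Z)
  →2  add(S(add(SZ, mul(SSZ, SSZ))), Z)
  →3  S(add(add(SZ, mul(SSZ, SSZ)), Z))
  →4  S(add(S(add(Z, mul(SSZ, SSZ))), Z))
  →5  S(S(add(add(Z, mul(SSZ, SSZ)), Z)))
  →6  S(S(add(mul(SSZ, SSZ), Z)))
  →7  S(S(add(add(SSZ, mul(SZ, SSZ)), Z)))
  →8  S(S(add(S(add(SZ, mul(SZ, SSZ))), Z)))
  →9  S(S(S(add(add(SZ, mul(SZ, SSZ)), Z))))
  →10  S(S(S(add(S(add(Z, mul(SZ, SSZ))), Z))))
  →11  S(S(S(S(add(add(Z, mul(SZ, SSZ)), Z)))))
  →12  S(S(S(S(add(mul(SZ, SSZ), Z)))))
  →13  S(S(S(S(add(add(SSZ, mul(Z, SSZ)), Z)))))
  →14  S(S(S(S(add(S(add(SZ, mul(Z, SSZ))), Z)))))
  →15  S(S(S(S(S(add(add(SZ, mul(Z, SSZ)), Z))))))
  →16  S(S(S(S(S(add(S(add(Z, mul(Z, SSZ))), Z))))))
  →17  S(S(S(S(S(S(add(add(Z, mul(Z, SSZ)), Z)))))))
  →18  S(S(S(S(S(S(add(mul(Z, SSZ), Z)))))))
  →19  S(S(S(S(S(S(add(Z, Z)))))))
  →20  S^6(Z)

Answer: YES — reaches normal form S^6(Z) in 20 ≤ 20 steps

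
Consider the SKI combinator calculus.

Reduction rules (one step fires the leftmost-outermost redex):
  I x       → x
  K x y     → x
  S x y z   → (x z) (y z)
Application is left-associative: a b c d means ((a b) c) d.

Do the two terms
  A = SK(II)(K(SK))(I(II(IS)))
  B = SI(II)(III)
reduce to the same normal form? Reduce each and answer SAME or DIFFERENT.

Term A:
  start: SK(II)(K(SK))(I(II(IS)))
  →1  K(K(SK))(II(K(SK)))(I(II(IS)))
  →2  K(SK)(I(II(IS)))
  →3  SK

Term B:
  start: SI(II)(III)
  →1  I(III)(II(III))
  →2  III(II(III))
  →3  II(II(III))
  →4  I(II(III))
  →5  II(III)
  →6  I(III)
  →7  III
  →8  II
  →9  I

Answer: DIFFERENT — A ⇓ SK, B ⇓ I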